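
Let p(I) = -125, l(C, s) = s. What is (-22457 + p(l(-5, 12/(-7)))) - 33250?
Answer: -55832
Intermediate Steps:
(-22457 + p(l(-5, 12/(-7)))) - 33250 = (-22457 - 125) - 33250 = -22582 - 33250 = -55832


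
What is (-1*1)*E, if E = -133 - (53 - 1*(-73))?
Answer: 259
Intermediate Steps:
E = -259 (E = -133 - (53 + 73) = -133 - 1*126 = -133 - 126 = -259)
(-1*1)*E = -1*1*(-259) = -1*(-259) = 259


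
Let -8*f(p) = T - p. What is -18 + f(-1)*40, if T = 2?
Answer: -33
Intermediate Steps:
f(p) = -1/4 + p/8 (f(p) = -(2 - p)/8 = -1/4 + p/8)
-18 + f(-1)*40 = -18 + (-1/4 + (1/8)*(-1))*40 = -18 + (-1/4 - 1/8)*40 = -18 - 3/8*40 = -18 - 15 = -33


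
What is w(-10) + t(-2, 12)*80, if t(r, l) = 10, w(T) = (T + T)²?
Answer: 1200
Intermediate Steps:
w(T) = 4*T² (w(T) = (2*T)² = 4*T²)
w(-10) + t(-2, 12)*80 = 4*(-10)² + 10*80 = 4*100 + 800 = 400 + 800 = 1200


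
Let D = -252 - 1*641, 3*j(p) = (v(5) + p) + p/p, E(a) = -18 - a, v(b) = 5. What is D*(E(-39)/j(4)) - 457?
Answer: -60829/10 ≈ -6082.9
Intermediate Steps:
j(p) = 2 + p/3 (j(p) = ((5 + p) + p/p)/3 = ((5 + p) + 1)/3 = (6 + p)/3 = 2 + p/3)
D = -893 (D = -252 - 641 = -893)
D*(E(-39)/j(4)) - 457 = -893*(-18 - 1*(-39))/(2 + (1/3)*4) - 457 = -893*(-18 + 39)/(2 + 4/3) - 457 = -18753/10/3 - 457 = -18753*3/10 - 457 = -893*63/10 - 457 = -56259/10 - 457 = -60829/10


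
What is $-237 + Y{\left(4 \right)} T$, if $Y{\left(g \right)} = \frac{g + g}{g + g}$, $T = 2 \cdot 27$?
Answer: $-183$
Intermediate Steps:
$T = 54$
$Y{\left(g \right)} = 1$ ($Y{\left(g \right)} = \frac{2 g}{2 g} = 2 g \frac{1}{2 g} = 1$)
$-237 + Y{\left(4 \right)} T = -237 + 1 \cdot 54 = -237 + 54 = -183$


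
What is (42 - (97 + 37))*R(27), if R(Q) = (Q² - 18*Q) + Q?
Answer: -24840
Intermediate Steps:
R(Q) = Q² - 17*Q
(42 - (97 + 37))*R(27) = (42 - (97 + 37))*(27*(-17 + 27)) = (42 - 1*134)*(27*10) = (42 - 134)*270 = -92*270 = -24840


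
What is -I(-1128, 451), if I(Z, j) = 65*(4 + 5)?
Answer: -585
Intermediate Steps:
I(Z, j) = 585 (I(Z, j) = 65*9 = 585)
-I(-1128, 451) = -1*585 = -585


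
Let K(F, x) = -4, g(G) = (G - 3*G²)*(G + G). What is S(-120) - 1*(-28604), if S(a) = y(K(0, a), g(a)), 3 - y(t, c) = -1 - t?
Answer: 28604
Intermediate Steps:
g(G) = 2*G*(G - 3*G²) (g(G) = (G - 3*G²)*(2*G) = 2*G*(G - 3*G²))
y(t, c) = 4 + t (y(t, c) = 3 - (-1 - t) = 3 + (1 + t) = 4 + t)
S(a) = 0 (S(a) = 4 - 4 = 0)
S(-120) - 1*(-28604) = 0 - 1*(-28604) = 0 + 28604 = 28604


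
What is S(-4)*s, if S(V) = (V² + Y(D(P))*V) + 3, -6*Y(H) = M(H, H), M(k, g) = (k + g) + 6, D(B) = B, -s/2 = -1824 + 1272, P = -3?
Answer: 20976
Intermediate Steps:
s = 1104 (s = -2*(-1824 + 1272) = -2*(-552) = 1104)
M(k, g) = 6 + g + k (M(k, g) = (g + k) + 6 = 6 + g + k)
Y(H) = -1 - H/3 (Y(H) = -(6 + H + H)/6 = -(6 + 2*H)/6 = -1 - H/3)
S(V) = 3 + V² (S(V) = (V² + (-1 - ⅓*(-3))*V) + 3 = (V² + (-1 + 1)*V) + 3 = (V² + 0*V) + 3 = (V² + 0) + 3 = V² + 3 = 3 + V²)
S(-4)*s = (3 + (-4)²)*1104 = (3 + 16)*1104 = 19*1104 = 20976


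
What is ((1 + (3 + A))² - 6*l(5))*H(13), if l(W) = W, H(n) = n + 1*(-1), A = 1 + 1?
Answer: 72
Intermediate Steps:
A = 2
H(n) = -1 + n (H(n) = n - 1 = -1 + n)
((1 + (3 + A))² - 6*l(5))*H(13) = ((1 + (3 + 2))² - 6*5)*(-1 + 13) = ((1 + 5)² - 30)*12 = (6² - 30)*12 = (36 - 30)*12 = 6*12 = 72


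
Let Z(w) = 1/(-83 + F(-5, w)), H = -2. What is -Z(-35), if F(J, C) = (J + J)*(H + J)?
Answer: 1/13 ≈ 0.076923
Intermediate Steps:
F(J, C) = 2*J*(-2 + J) (F(J, C) = (J + J)*(-2 + J) = (2*J)*(-2 + J) = 2*J*(-2 + J))
Z(w) = -1/13 (Z(w) = 1/(-83 + 2*(-5)*(-2 - 5)) = 1/(-83 + 2*(-5)*(-7)) = 1/(-83 + 70) = 1/(-13) = -1/13)
-Z(-35) = -1*(-1/13) = 1/13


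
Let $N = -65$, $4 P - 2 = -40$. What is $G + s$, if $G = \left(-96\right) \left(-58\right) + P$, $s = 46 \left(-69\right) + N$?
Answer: $\frac{4639}{2} \approx 2319.5$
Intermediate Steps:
$P = - \frac{19}{2}$ ($P = \frac{1}{2} + \frac{1}{4} \left(-40\right) = \frac{1}{2} - 10 = - \frac{19}{2} \approx -9.5$)
$s = -3239$ ($s = 46 \left(-69\right) - 65 = -3174 - 65 = -3239$)
$G = \frac{11117}{2}$ ($G = \left(-96\right) \left(-58\right) - \frac{19}{2} = 5568 - \frac{19}{2} = \frac{11117}{2} \approx 5558.5$)
$G + s = \frac{11117}{2} - 3239 = \frac{4639}{2}$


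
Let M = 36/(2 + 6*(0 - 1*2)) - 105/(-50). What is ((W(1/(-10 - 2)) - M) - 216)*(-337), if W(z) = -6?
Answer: 148617/2 ≈ 74309.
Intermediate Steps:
M = -3/2 (M = 36/(2 + 6*(0 - 2)) - 105*(-1/50) = 36/(2 + 6*(-2)) + 21/10 = 36/(2 - 12) + 21/10 = 36/(-10) + 21/10 = 36*(-⅒) + 21/10 = -18/5 + 21/10 = -3/2 ≈ -1.5000)
((W(1/(-10 - 2)) - M) - 216)*(-337) = ((-6 - 1*(-3/2)) - 216)*(-337) = ((-6 + 3/2) - 216)*(-337) = (-9/2 - 216)*(-337) = -441/2*(-337) = 148617/2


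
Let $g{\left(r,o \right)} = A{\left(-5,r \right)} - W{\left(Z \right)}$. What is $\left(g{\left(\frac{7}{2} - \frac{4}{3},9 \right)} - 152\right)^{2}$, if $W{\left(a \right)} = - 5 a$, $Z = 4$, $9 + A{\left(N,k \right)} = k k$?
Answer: $\frac{24078649}{1296} \approx 18579.0$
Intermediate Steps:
$A{\left(N,k \right)} = -9 + k^{2}$ ($A{\left(N,k \right)} = -9 + k k = -9 + k^{2}$)
$g{\left(r,o \right)} = 11 + r^{2}$ ($g{\left(r,o \right)} = \left(-9 + r^{2}\right) - \left(-5\right) 4 = \left(-9 + r^{2}\right) - -20 = \left(-9 + r^{2}\right) + 20 = 11 + r^{2}$)
$\left(g{\left(\frac{7}{2} - \frac{4}{3},9 \right)} - 152\right)^{2} = \left(\left(11 + \left(\frac{7}{2} - \frac{4}{3}\right)^{2}\right) - 152\right)^{2} = \left(\left(11 + \left(\frac{13}{6}\right)^{2}\right) - 152\right)^{2} = \left(\left(11 + \frac{169}{36}\right) - 152\right)^{2} = \left(\frac{565}{36} - 152\right)^{2} = \left(- \frac{4907}{36}\right)^{2} = \frac{24078649}{1296}$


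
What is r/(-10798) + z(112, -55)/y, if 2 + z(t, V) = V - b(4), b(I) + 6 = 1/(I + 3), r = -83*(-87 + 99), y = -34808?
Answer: 61636765/657749372 ≈ 0.093709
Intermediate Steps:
r = -996 (r = -83*12 = -996)
b(I) = -6 + 1/(3 + I) (b(I) = -6 + 1/(I + 3) = -6 + 1/(3 + I))
z(t, V) = 27/7 + V (z(t, V) = -2 + (V - (-17 - 6*4)/(3 + 4)) = -2 + (V - (-17 - 24)/7) = -2 + (V - (-41)/7) = -2 + (V - 1*(-41/7)) = -2 + (V + 41/7) = -2 + (41/7 + V) = 27/7 + V)
r/(-10798) + z(112, -55)/y = -996/(-10798) + (27/7 - 55)/(-34808) = -996*(-1/10798) - 358/7*(-1/34808) = 498/5399 + 179/121828 = 61636765/657749372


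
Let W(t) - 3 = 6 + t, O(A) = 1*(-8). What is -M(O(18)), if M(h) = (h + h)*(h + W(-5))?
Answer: -64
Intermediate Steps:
O(A) = -8
W(t) = 9 + t (W(t) = 3 + (6 + t) = 9 + t)
M(h) = 2*h*(4 + h) (M(h) = (h + h)*(h + (9 - 5)) = (2*h)*(h + 4) = (2*h)*(4 + h) = 2*h*(4 + h))
-M(O(18)) = -2*(-8)*(4 - 8) = -2*(-8)*(-4) = -1*64 = -64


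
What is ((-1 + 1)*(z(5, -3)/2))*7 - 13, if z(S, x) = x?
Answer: -13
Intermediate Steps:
((-1 + 1)*(z(5, -3)/2))*7 - 13 = ((-1 + 1)*(-3/2))*7 - 13 = (0*(-3*½))*7 - 13 = (0*(-3/2))*7 - 13 = 0*7 - 13 = 0 - 13 = -13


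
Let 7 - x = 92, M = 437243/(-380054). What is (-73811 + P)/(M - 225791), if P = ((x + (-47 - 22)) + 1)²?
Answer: 19155481708/85813209957 ≈ 0.22322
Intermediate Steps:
M = -437243/380054 (M = 437243*(-1/380054) = -437243/380054 ≈ -1.1505)
x = -85 (x = 7 - 1*92 = 7 - 92 = -85)
P = 23409 (P = ((-85 + (-47 - 22)) + 1)² = ((-85 - 69) + 1)² = (-154 + 1)² = (-153)² = 23409)
(-73811 + P)/(M - 225791) = (-73811 + 23409)/(-437243/380054 - 225791) = -50402/(-85813209957/380054) = -50402*(-380054/85813209957) = 19155481708/85813209957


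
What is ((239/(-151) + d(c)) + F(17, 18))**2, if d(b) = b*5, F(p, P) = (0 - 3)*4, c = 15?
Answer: 86007076/22801 ≈ 3772.1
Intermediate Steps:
F(p, P) = -12 (F(p, P) = -3*4 = -12)
d(b) = 5*b
((239/(-151) + d(c)) + F(17, 18))**2 = ((239/(-151) + 5*15) - 12)**2 = ((239*(-1/151) + 75) - 12)**2 = ((-239/151 + 75) - 12)**2 = (11086/151 - 12)**2 = (9274/151)**2 = 86007076/22801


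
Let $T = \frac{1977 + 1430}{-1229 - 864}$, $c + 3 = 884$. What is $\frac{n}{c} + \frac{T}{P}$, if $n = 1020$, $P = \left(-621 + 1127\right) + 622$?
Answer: $\frac{2405120513}{2079956424} \approx 1.1563$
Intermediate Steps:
$P = 1128$ ($P = 506 + 622 = 1128$)
$c = 881$ ($c = -3 + 884 = 881$)
$T = - \frac{3407}{2093}$ ($T = \frac{3407}{-2093} = 3407 \left(- \frac{1}{2093}\right) = - \frac{3407}{2093} \approx -1.6278$)
$\frac{n}{c} + \frac{T}{P} = \frac{1020}{881} - \frac{3407}{2093 \cdot 1128} = 1020 \cdot \frac{1}{881} - \frac{3407}{2360904} = \frac{1020}{881} - \frac{3407}{2360904} = \frac{2405120513}{2079956424}$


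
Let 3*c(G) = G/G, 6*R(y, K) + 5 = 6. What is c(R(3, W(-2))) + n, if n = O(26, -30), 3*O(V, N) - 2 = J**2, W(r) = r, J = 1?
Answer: 4/3 ≈ 1.3333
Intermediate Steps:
R(y, K) = 1/6 (R(y, K) = -5/6 + (1/6)*6 = -5/6 + 1 = 1/6)
O(V, N) = 1 (O(V, N) = 2/3 + (1/3)*1**2 = 2/3 + (1/3)*1 = 2/3 + 1/3 = 1)
c(G) = 1/3 (c(G) = (G/G)/3 = (1/3)*1 = 1/3)
n = 1
c(R(3, W(-2))) + n = 1/3 + 1 = 4/3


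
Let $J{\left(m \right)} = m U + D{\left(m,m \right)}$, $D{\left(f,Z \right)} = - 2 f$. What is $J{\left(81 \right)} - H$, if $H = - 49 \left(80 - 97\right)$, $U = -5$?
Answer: $-1400$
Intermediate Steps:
$H = 833$ ($H = \left(-49\right) \left(-17\right) = 833$)
$J{\left(m \right)} = - 7 m$ ($J{\left(m \right)} = m \left(-5\right) - 2 m = - 5 m - 2 m = - 7 m$)
$J{\left(81 \right)} - H = \left(-7\right) 81 - 833 = -567 - 833 = -1400$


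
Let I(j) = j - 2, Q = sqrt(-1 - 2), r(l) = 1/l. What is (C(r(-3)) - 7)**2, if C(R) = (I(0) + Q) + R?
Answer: 757/9 - 56*I*sqrt(3)/3 ≈ 84.111 - 32.332*I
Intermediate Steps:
Q = I*sqrt(3) (Q = sqrt(-3) = I*sqrt(3) ≈ 1.732*I)
I(j) = -2 + j
C(R) = -2 + R + I*sqrt(3) (C(R) = ((-2 + 0) + I*sqrt(3)) + R = (-2 + I*sqrt(3)) + R = -2 + R + I*sqrt(3))
(C(r(-3)) - 7)**2 = ((-2 + 1/(-3) + I*sqrt(3)) - 7)**2 = ((-2 - 1/3 + I*sqrt(3)) - 7)**2 = ((-7/3 + I*sqrt(3)) - 7)**2 = (-28/3 + I*sqrt(3))**2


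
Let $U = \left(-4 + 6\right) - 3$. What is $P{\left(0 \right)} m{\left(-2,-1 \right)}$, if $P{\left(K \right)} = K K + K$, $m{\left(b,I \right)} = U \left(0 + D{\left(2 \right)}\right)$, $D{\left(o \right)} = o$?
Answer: $0$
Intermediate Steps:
$U = -1$ ($U = 2 - 3 = -1$)
$m{\left(b,I \right)} = -2$ ($m{\left(b,I \right)} = - (0 + 2) = \left(-1\right) 2 = -2$)
$P{\left(K \right)} = K + K^{2}$ ($P{\left(K \right)} = K^{2} + K = K + K^{2}$)
$P{\left(0 \right)} m{\left(-2,-1 \right)} = 0 \left(1 + 0\right) \left(-2\right) = 0 \cdot 1 \left(-2\right) = 0 \left(-2\right) = 0$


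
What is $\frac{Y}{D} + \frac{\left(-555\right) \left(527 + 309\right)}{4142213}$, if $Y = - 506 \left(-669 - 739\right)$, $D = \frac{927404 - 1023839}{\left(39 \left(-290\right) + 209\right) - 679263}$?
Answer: $\frac{2037341003316391036}{399454310655} \approx 5.1003 \cdot 10^{6}$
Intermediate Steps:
$D = \frac{96435}{690364}$ ($D = - \frac{96435}{\left(-11310 + 209\right) - 679263} = - \frac{96435}{-11101 - 679263} = - \frac{96435}{-690364} = \left(-96435\right) \left(- \frac{1}{690364}\right) = \frac{96435}{690364} \approx 0.13969$)
$Y = 712448$ ($Y = \left(-506\right) \left(-1408\right) = 712448$)
$\frac{Y}{D} + \frac{\left(-555\right) \left(527 + 309\right)}{4142213} = \frac{712448}{\frac{96435}{690364}} + \frac{\left(-555\right) \left(527 + 309\right)}{4142213} = 712448 \cdot \frac{690364}{96435} + \left(-555\right) 836 \cdot \frac{1}{4142213} = \frac{491848451072}{96435} - \frac{463980}{4142213} = \frac{2037341003316391036}{399454310655}$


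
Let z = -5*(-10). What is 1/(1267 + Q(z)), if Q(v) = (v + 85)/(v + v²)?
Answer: 170/215399 ≈ 0.00078923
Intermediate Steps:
z = 50
Q(v) = (85 + v)/(v + v²)
1/(1267 + Q(z)) = 1/(1267 + (85 + 50)/(50*(1 + 50))) = 1/(1267 + (1/50)*135/51) = 1/(1267 + (1/50)*(1/51)*135) = 1/(1267 + 9/170) = 1/(215399/170) = 170/215399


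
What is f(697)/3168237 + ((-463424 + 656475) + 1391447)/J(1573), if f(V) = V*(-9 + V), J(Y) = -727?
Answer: -5019716567354/2303308299 ≈ -2179.4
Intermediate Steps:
f(697)/3168237 + ((-463424 + 656475) + 1391447)/J(1573) = (697*(-9 + 697))/3168237 + ((-463424 + 656475) + 1391447)/(-727) = (697*688)*(1/3168237) + (193051 + 1391447)*(-1/727) = 479536*(1/3168237) + 1584498*(-1/727) = 479536/3168237 - 1584498/727 = -5019716567354/2303308299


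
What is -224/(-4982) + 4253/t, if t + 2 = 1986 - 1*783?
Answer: 10728735/2991691 ≈ 3.5862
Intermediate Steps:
t = 1201 (t = -2 + (1986 - 1*783) = -2 + (1986 - 783) = -2 + 1203 = 1201)
-224/(-4982) + 4253/t = -224/(-4982) + 4253/1201 = -224*(-1/4982) + 4253*(1/1201) = 112/2491 + 4253/1201 = 10728735/2991691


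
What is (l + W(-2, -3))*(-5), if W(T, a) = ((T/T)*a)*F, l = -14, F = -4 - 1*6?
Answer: -80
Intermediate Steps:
F = -10 (F = -4 - 6 = -10)
W(T, a) = -10*a (W(T, a) = ((T/T)*a)*(-10) = (1*a)*(-10) = a*(-10) = -10*a)
(l + W(-2, -3))*(-5) = (-14 - 10*(-3))*(-5) = (-14 + 30)*(-5) = 16*(-5) = -80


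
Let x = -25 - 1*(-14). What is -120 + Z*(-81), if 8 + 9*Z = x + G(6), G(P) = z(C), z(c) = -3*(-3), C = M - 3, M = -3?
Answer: -30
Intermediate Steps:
C = -6 (C = -3 - 3 = -6)
z(c) = 9
G(P) = 9
x = -11 (x = -25 + 14 = -11)
Z = -10/9 (Z = -8/9 + (-11 + 9)/9 = -8/9 + (⅑)*(-2) = -8/9 - 2/9 = -10/9 ≈ -1.1111)
-120 + Z*(-81) = -120 - 10/9*(-81) = -120 + 90 = -30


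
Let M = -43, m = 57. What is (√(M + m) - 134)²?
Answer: (134 - √14)² ≈ 16967.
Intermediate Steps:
(√(M + m) - 134)² = (√(-43 + 57) - 134)² = (√14 - 134)² = (-134 + √14)²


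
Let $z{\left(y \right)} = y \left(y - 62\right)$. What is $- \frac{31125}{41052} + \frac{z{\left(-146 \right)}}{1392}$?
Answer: $\frac{25069607}{1190508} \approx 21.058$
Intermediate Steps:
$z{\left(y \right)} = y \left(-62 + y\right)$
$- \frac{31125}{41052} + \frac{z{\left(-146 \right)}}{1392} = - \frac{31125}{41052} + \frac{\left(-146\right) \left(-62 - 146\right)}{1392} = \left(-31125\right) \frac{1}{41052} + \left(-146\right) \left(-208\right) \frac{1}{1392} = - \frac{10375}{13684} + 30368 \cdot \frac{1}{1392} = - \frac{10375}{13684} + \frac{1898}{87} = \frac{25069607}{1190508}$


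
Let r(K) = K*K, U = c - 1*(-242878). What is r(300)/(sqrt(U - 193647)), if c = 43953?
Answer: 5625*sqrt(91)/182 ≈ 294.83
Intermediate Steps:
U = 286831 (U = 43953 - 1*(-242878) = 43953 + 242878 = 286831)
r(K) = K**2
r(300)/(sqrt(U - 193647)) = 300**2/(sqrt(286831 - 193647)) = 90000/(sqrt(93184)) = 90000/((32*sqrt(91))) = 90000*(sqrt(91)/2912) = 5625*sqrt(91)/182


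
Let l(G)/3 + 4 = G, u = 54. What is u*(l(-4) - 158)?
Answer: -9828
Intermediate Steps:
l(G) = -12 + 3*G
u*(l(-4) - 158) = 54*((-12 + 3*(-4)) - 158) = 54*((-12 - 12) - 158) = 54*(-24 - 158) = 54*(-182) = -9828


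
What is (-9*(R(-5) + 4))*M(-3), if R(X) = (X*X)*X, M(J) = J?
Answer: -3267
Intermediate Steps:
R(X) = X**3 (R(X) = X**2*X = X**3)
(-9*(R(-5) + 4))*M(-3) = -9*((-5)**3 + 4)*(-3) = -9*(-125 + 4)*(-3) = -(-1089)*(-3) = -9*(-121)*(-3) = 1089*(-3) = -3267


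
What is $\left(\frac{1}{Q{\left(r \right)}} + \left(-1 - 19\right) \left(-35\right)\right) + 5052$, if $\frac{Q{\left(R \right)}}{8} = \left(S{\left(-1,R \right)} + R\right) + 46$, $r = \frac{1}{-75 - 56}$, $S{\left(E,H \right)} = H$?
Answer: $\frac{277200515}{48192} \approx 5752.0$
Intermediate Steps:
$r = - \frac{1}{131}$ ($r = \frac{1}{-131} = - \frac{1}{131} \approx -0.0076336$)
$Q{\left(R \right)} = 368 + 16 R$ ($Q{\left(R \right)} = 8 \left(\left(R + R\right) + 46\right) = 8 \left(2 R + 46\right) = 8 \left(46 + 2 R\right) = 368 + 16 R$)
$\left(\frac{1}{Q{\left(r \right)}} + \left(-1 - 19\right) \left(-35\right)\right) + 5052 = \left(\frac{1}{368 + 16 \left(- \frac{1}{131}\right)} + \left(-1 - 19\right) \left(-35\right)\right) + 5052 = \left(\frac{1}{368 - \frac{16}{131}} - -700\right) + 5052 = \left(\frac{1}{\frac{48192}{131}} + 700\right) + 5052 = \left(\frac{131}{48192} + 700\right) + 5052 = \frac{33734531}{48192} + 5052 = \frac{277200515}{48192}$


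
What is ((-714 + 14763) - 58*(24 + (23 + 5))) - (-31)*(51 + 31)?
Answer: 13575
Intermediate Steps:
((-714 + 14763) - 58*(24 + (23 + 5))) - (-31)*(51 + 31) = (14049 - 58*(24 + 28)) - (-31)*82 = (14049 - 58*52) - 1*(-2542) = (14049 - 3016) + 2542 = 11033 + 2542 = 13575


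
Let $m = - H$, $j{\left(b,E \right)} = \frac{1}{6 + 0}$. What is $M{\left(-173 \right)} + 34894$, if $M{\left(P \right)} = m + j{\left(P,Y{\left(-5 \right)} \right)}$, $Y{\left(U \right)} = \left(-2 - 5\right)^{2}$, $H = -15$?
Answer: $\frac{209455}{6} \approx 34909.0$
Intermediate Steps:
$Y{\left(U \right)} = 49$ ($Y{\left(U \right)} = \left(-7\right)^{2} = 49$)
$j{\left(b,E \right)} = \frac{1}{6}$
$m = 15$ ($m = \left(-1\right) \left(-15\right) = 15$)
$M{\left(P \right)} = \frac{91}{6}$ ($M{\left(P \right)} = 15 + \frac{1}{6} = \frac{91}{6}$)
$M{\left(-173 \right)} + 34894 = \frac{91}{6} + 34894 = \frac{209455}{6}$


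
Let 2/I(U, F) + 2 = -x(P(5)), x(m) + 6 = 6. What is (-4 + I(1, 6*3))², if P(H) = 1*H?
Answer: 25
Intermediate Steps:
P(H) = H
x(m) = 0 (x(m) = -6 + 6 = 0)
I(U, F) = -1 (I(U, F) = 2/(-2 - 1*0) = 2/(-2 + 0) = 2/(-2) = 2*(-½) = -1)
(-4 + I(1, 6*3))² = (-4 - 1)² = (-5)² = 25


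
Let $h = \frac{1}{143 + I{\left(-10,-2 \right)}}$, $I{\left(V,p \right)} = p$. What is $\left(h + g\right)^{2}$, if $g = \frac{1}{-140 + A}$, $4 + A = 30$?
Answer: $\frac{9}{3189796} \approx 2.8215 \cdot 10^{-6}$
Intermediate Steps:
$A = 26$ ($A = -4 + 30 = 26$)
$h = \frac{1}{141}$ ($h = \frac{1}{143 - 2} = \frac{1}{141} \approx 0.0070922$)
$g = - \frac{1}{114}$ ($g = \frac{1}{-140 + 26} = \frac{1}{-114} = - \frac{1}{114} \approx -0.0087719$)
$\left(h + g\right)^{2} = \left(\frac{1}{141} - \frac{1}{114}\right)^{2} = \left(- \frac{3}{1786}\right)^{2} = \frac{9}{3189796}$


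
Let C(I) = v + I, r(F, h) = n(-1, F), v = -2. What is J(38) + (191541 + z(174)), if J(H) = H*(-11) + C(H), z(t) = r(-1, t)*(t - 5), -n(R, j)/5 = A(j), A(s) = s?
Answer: 192004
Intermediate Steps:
n(R, j) = -5*j
r(F, h) = -5*F
C(I) = -2 + I
z(t) = -25 + 5*t (z(t) = (-5*(-1))*(t - 5) = 5*(-5 + t) = -25 + 5*t)
J(H) = -2 - 10*H (J(H) = H*(-11) + (-2 + H) = -11*H + (-2 + H) = -2 - 10*H)
J(38) + (191541 + z(174)) = (-2 - 10*38) + (191541 + (-25 + 5*174)) = (-2 - 380) + (191541 + (-25 + 870)) = -382 + (191541 + 845) = -382 + 192386 = 192004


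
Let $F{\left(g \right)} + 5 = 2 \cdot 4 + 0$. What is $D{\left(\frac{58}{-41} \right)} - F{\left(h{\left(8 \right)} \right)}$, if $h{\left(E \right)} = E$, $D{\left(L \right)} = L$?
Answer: $- \frac{181}{41} \approx -4.4146$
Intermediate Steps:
$F{\left(g \right)} = 3$ ($F{\left(g \right)} = -5 + \left(2 \cdot 4 + 0\right) = -5 + \left(8 + 0\right) = -5 + 8 = 3$)
$D{\left(\frac{58}{-41} \right)} - F{\left(h{\left(8 \right)} \right)} = \frac{58}{-41} - 3 = 58 \left(- \frac{1}{41}\right) - 3 = - \frac{58}{41} - 3 = - \frac{181}{41}$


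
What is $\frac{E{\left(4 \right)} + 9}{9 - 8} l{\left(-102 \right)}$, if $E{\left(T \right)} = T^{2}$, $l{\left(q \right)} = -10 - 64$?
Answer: $-1850$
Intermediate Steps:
$l{\left(q \right)} = -74$ ($l{\left(q \right)} = -10 - 64 = -74$)
$\frac{E{\left(4 \right)} + 9}{9 - 8} l{\left(-102 \right)} = \frac{4^{2} + 9}{9 - 8} \left(-74\right) = \frac{16 + 9}{1} \left(-74\right) = 25 \cdot 1 \left(-74\right) = 25 \left(-74\right) = -1850$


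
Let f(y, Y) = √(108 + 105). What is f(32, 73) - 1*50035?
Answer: -50035 + √213 ≈ -50020.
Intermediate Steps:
f(y, Y) = √213
f(32, 73) - 1*50035 = √213 - 1*50035 = √213 - 50035 = -50035 + √213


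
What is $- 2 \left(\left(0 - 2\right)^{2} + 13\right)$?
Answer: $-34$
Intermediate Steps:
$- 2 \left(\left(0 - 2\right)^{2} + 13\right) = - 2 \left(\left(-2\right)^{2} + 13\right) = - 2 \left(4 + 13\right) = \left(-2\right) 17 = -34$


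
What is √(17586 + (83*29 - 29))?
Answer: 2*√4991 ≈ 141.29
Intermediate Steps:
√(17586 + (83*29 - 29)) = √(17586 + (2407 - 29)) = √(17586 + 2378) = √19964 = 2*√4991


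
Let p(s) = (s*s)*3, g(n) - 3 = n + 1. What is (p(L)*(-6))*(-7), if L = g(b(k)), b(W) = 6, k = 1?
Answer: 12600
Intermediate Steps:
g(n) = 4 + n (g(n) = 3 + (n + 1) = 3 + (1 + n) = 4 + n)
L = 10 (L = 4 + 6 = 10)
p(s) = 3*s² (p(s) = s²*3 = 3*s²)
(p(L)*(-6))*(-7) = ((3*10²)*(-6))*(-7) = ((3*100)*(-6))*(-7) = (300*(-6))*(-7) = -1800*(-7) = 12600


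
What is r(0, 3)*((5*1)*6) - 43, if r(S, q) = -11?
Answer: -373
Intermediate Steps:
r(0, 3)*((5*1)*6) - 43 = -11*5*1*6 - 43 = -55*6 - 43 = -11*30 - 43 = -330 - 43 = -373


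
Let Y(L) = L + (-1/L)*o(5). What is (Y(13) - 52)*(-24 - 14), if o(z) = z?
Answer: 19456/13 ≈ 1496.6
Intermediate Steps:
Y(L) = L - 5/L (Y(L) = L - 1/L*5 = L - 5/L)
(Y(13) - 52)*(-24 - 14) = ((13 - 5/13) - 52)*(-24 - 14) = ((13 - 5*1/13) - 52)*(-38) = ((13 - 5/13) - 52)*(-38) = (164/13 - 52)*(-38) = -512/13*(-38) = 19456/13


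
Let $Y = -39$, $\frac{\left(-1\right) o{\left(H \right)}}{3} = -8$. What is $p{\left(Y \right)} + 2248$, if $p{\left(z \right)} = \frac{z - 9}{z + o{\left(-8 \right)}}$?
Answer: $\frac{11256}{5} \approx 2251.2$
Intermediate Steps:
$o{\left(H \right)} = 24$ ($o{\left(H \right)} = \left(-3\right) \left(-8\right) = 24$)
$p{\left(z \right)} = \frac{-9 + z}{24 + z}$ ($p{\left(z \right)} = \frac{z - 9}{z + 24} = \frac{-9 + z}{24 + z}$)
$p{\left(Y \right)} + 2248 = \frac{-9 - 39}{24 - 39} + 2248 = \frac{1}{-15} \left(-48\right) + 2248 = \left(- \frac{1}{15}\right) \left(-48\right) + 2248 = \frac{16}{5} + 2248 = \frac{11256}{5}$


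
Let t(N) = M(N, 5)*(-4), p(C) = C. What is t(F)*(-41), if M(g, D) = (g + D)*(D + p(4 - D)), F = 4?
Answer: 5904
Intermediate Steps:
M(g, D) = 4*D + 4*g (M(g, D) = (g + D)*(D + (4 - D)) = (D + g)*4 = 4*D + 4*g)
t(N) = -80 - 16*N (t(N) = (4*5 + 4*N)*(-4) = (20 + 4*N)*(-4) = -80 - 16*N)
t(F)*(-41) = (-80 - 16*4)*(-41) = (-80 - 64)*(-41) = -144*(-41) = 5904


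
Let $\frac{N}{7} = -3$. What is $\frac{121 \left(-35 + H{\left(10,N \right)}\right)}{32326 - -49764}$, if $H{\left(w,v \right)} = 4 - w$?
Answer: $- \frac{4961}{82090} \approx -0.060434$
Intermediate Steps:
$N = -21$ ($N = 7 \left(-3\right) = -21$)
$\frac{121 \left(-35 + H{\left(10,N \right)}\right)}{32326 - -49764} = \frac{121 \left(-35 + \left(4 - 10\right)\right)}{32326 - -49764} = \frac{121 \left(-35 + \left(4 - 10\right)\right)}{32326 + 49764} = \frac{121 \left(-35 - 6\right)}{82090} = 121 \left(-41\right) \frac{1}{82090} = \left(-4961\right) \frac{1}{82090} = - \frac{4961}{82090}$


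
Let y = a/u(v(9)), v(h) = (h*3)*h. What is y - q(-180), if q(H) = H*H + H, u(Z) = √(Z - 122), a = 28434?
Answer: -325986/11 ≈ -29635.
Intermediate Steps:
v(h) = 3*h² (v(h) = (3*h)*h = 3*h²)
u(Z) = √(-122 + Z)
q(H) = H + H² (q(H) = H² + H = H + H²)
y = 28434/11 (y = 28434/(√(-122 + 3*9²)) = 28434/(√(-122 + 3*81)) = 28434/(√(-122 + 243)) = 28434/(√121) = 28434/11 ≈ 2584.9)
y - q(-180) = 28434/11 - (-180)*(1 - 180) = 28434/11 - (-180)*(-179) = 28434/11 - 1*32220 = 28434/11 - 32220 = -325986/11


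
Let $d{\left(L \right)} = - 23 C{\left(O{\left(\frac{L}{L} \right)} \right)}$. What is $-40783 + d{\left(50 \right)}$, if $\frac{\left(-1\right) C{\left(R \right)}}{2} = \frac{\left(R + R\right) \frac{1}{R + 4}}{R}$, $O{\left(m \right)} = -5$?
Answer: $-40875$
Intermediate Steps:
$C{\left(R \right)} = - \frac{4}{4 + R}$ ($C{\left(R \right)} = - 2 \frac{\left(R + R\right) \frac{1}{R + 4}}{R} = - 2 \frac{2 R \frac{1}{4 + R}}{R} = - 2 \frac{2}{4 + R} = - \frac{4}{4 + R}$)
$d{\left(L \right)} = -92$ ($d{\left(L \right)} = - 23 \left(- \frac{4}{4 - 5}\right) = - 23 \left(- \frac{4}{-1}\right) = - 23 \left(\left(-4\right) \left(-1\right)\right) = \left(-23\right) 4 = -92$)
$-40783 + d{\left(50 \right)} = -40783 - 92 = -40875$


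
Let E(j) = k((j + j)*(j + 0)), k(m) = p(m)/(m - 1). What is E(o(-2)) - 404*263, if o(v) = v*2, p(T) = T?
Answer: -3293780/31 ≈ -1.0625e+5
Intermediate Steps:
k(m) = m/(-1 + m) (k(m) = m/(m - 1) = m/(-1 + m))
o(v) = 2*v
E(j) = 2*j**2/(-1 + 2*j**2) (E(j) = ((j + j)*(j + 0))/(-1 + (j + j)*(j + 0)) = ((2*j)*j)/(-1 + (2*j)*j) = (2*j**2)/(-1 + 2*j**2) = 2*j**2/(-1 + 2*j**2))
E(o(-2)) - 404*263 = 2*(2*(-2))**2/(-1 + 2*(2*(-2))**2) - 404*263 = 2*(-4)**2/(-1 + 2*(-4)**2) - 106252 = 2*16/(-1 + 2*16) - 106252 = 2*16/(-1 + 32) - 106252 = 2*16/31 - 106252 = 2*16*(1/31) - 106252 = 32/31 - 106252 = -3293780/31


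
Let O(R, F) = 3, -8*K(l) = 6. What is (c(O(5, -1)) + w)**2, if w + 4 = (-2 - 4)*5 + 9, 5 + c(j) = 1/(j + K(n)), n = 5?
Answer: 70756/81 ≈ 873.53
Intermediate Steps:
K(l) = -3/4 (K(l) = -1/8*6 = -3/4)
c(j) = -5 + 1/(-3/4 + j) (c(j) = -5 + 1/(j - 3/4) = -5 + 1/(-3/4 + j))
w = -25 (w = -4 + ((-2 - 4)*5 + 9) = -4 + (-6*5 + 9) = -4 + (-30 + 9) = -4 - 21 = -25)
(c(O(5, -1)) + w)**2 = ((19 - 20*3)/(-3 + 4*3) - 25)**2 = ((19 - 60)/(-3 + 12) - 25)**2 = (-41/9 - 25)**2 = (-266/9)**2 = 70756/81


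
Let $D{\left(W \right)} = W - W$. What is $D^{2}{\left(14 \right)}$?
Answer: $0$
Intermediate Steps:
$D{\left(W \right)} = 0$
$D^{2}{\left(14 \right)} = 0^{2} = 0$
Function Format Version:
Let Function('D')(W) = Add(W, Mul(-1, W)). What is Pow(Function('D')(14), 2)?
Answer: 0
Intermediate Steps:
Function('D')(W) = 0
Pow(Function('D')(14), 2) = Pow(0, 2) = 0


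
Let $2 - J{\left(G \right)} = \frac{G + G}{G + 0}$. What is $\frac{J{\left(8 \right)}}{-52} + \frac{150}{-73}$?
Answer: $- \frac{150}{73} \approx -2.0548$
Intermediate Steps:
$J{\left(G \right)} = 0$ ($J{\left(G \right)} = 2 - \frac{G + G}{G + 0} = 2 - \frac{2 G}{G} = 2 - 2 = 0$)
$\frac{J{\left(8 \right)}}{-52} + \frac{150}{-73} = \frac{0}{-52} + \frac{150}{-73} = 0 \left(- \frac{1}{52}\right) + 150 \left(- \frac{1}{73}\right) = 0 - \frac{150}{73} = - \frac{150}{73}$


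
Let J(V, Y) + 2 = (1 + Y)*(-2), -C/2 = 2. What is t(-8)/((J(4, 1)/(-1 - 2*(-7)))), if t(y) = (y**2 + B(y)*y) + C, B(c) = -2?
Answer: -494/3 ≈ -164.67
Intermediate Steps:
C = -4 (C = -2*2 = -4)
J(V, Y) = -4 - 2*Y (J(V, Y) = -2 + (1 + Y)*(-2) = -2 + (-2 - 2*Y) = -4 - 2*Y)
t(y) = -4 + y**2 - 2*y (t(y) = (y**2 - 2*y) - 4 = -4 + y**2 - 2*y)
t(-8)/((J(4, 1)/(-1 - 2*(-7)))) = (-4 + (-8)**2 - 2*(-8))/(((-4 - 2*1)/(-1 - 2*(-7)))) = (-4 + 64 + 16)/(((-4 - 2)/(-1 + 14))) = 76/((-6/13)) = 76/(((1/13)*(-6))) = 76/(-6/13) = 76*(-13/6) = -494/3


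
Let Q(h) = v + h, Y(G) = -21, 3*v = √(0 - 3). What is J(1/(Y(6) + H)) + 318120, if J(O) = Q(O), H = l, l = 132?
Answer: 35311321/111 + I*√3/3 ≈ 3.1812e+5 + 0.57735*I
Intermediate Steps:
v = I*√3/3 (v = √(0 - 3)/3 = √(-3)/3 = (I*√3)/3 = I*√3/3 ≈ 0.57735*I)
H = 132
Q(h) = h + I*√3/3 (Q(h) = I*√3/3 + h = h + I*√3/3)
J(O) = O + I*√3/3
J(1/(Y(6) + H)) + 318120 = (1/(-21 + 132) + I*√3/3) + 318120 = (1/111 + I*√3/3) + 318120 = 35311321/111 + I*√3/3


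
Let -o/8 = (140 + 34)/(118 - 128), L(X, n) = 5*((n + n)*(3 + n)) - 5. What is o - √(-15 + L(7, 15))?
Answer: 696/5 - 2*√670 ≈ 87.431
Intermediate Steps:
L(X, n) = -5 + 10*n*(3 + n) (L(X, n) = 5*((2*n)*(3 + n)) - 5 = 5*(2*n*(3 + n)) - 5 = 10*n*(3 + n) - 5 = -5 + 10*n*(3 + n))
o = 696/5 (o = -8*(140 + 34)/(118 - 128) = -1392/(-10) = -1392*(-1)/10 = -8*(-87/5) = 696/5 ≈ 139.20)
o - √(-15 + L(7, 15)) = 696/5 - √(-15 + (-5 + 10*15² + 30*15)) = 696/5 - √(-15 + (-5 + 10*225 + 450)) = 696/5 - √(-15 + (-5 + 2250 + 450)) = 696/5 - √(-15 + 2695) = 696/5 - √2680 = 696/5 - 2*√670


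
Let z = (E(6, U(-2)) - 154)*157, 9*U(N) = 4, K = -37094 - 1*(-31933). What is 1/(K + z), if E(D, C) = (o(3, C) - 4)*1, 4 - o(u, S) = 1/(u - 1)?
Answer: -2/58835 ≈ -3.3993e-5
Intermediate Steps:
K = -5161 (K = -37094 + 31933 = -5161)
U(N) = 4/9 (U(N) = (1/9)*4 = 4/9)
o(u, S) = 4 - 1/(-1 + u) (o(u, S) = 4 - 1/(u - 1) = 4 - 1/(-1 + u))
E(D, C) = -1/2 (E(D, C) = ((-5 + 4*3)/(-1 + 3) - 4)*1 = ((-5 + 12)/2 - 4)*1 = ((1/2)*7 - 4)*1 = (7/2 - 4)*1 = -1/2*1 = -1/2)
z = -48513/2 (z = (-1/2 - 154)*157 = -309/2*157 = -48513/2 ≈ -24257.)
1/(K + z) = 1/(-5161 - 48513/2) = 1/(-58835/2) = -2/58835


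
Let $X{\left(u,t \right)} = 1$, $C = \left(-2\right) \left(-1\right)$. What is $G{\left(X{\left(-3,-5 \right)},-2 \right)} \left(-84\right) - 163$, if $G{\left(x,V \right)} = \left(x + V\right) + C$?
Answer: $-247$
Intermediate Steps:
$C = 2$
$G{\left(x,V \right)} = 2 + V + x$ ($G{\left(x,V \right)} = \left(x + V\right) + 2 = \left(V + x\right) + 2 = 2 + V + x$)
$G{\left(X{\left(-3,-5 \right)},-2 \right)} \left(-84\right) - 163 = \left(2 - 2 + 1\right) \left(-84\right) - 163 = 1 \left(-84\right) - 163 = -84 - 163 = -247$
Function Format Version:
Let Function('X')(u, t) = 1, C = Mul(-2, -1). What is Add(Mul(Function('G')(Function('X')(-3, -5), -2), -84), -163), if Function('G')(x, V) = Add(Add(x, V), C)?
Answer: -247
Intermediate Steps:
C = 2
Function('G')(x, V) = Add(2, V, x) (Function('G')(x, V) = Add(Add(x, V), 2) = Add(Add(V, x), 2) = Add(2, V, x))
Add(Mul(Function('G')(Function('X')(-3, -5), -2), -84), -163) = Add(Mul(Add(2, -2, 1), -84), -163) = Add(Mul(1, -84), -163) = Add(-84, -163) = -247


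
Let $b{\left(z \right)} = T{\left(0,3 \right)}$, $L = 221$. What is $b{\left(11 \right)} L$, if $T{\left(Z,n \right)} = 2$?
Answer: $442$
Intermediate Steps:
$b{\left(z \right)} = 2$
$b{\left(11 \right)} L = 2 \cdot 221 = 442$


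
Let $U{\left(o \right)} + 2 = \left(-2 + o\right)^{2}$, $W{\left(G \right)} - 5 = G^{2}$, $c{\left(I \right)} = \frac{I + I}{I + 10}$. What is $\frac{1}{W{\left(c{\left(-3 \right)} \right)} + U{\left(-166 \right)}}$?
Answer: $\frac{49}{1383159} \approx 3.5426 \cdot 10^{-5}$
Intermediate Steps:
$c{\left(I \right)} = \frac{2 I}{10 + I}$
$W{\left(G \right)} = 5 + G^{2}$
$U{\left(o \right)} = -2 + \left(-2 + o\right)^{2}$
$\frac{1}{W{\left(c{\left(-3 \right)} \right)} + U{\left(-166 \right)}} = \frac{1}{\left(5 + \left(2 \left(-3\right) \frac{1}{10 - 3}\right)^{2}\right) - \left(2 - \left(-2 - 166\right)^{2}\right)} = \frac{1}{\left(5 + \left(2 \left(-3\right) \frac{1}{7}\right)^{2}\right) - \left(2 - \left(-168\right)^{2}\right)} = \frac{1}{\left(5 + \left(2 \left(-3\right) \frac{1}{7}\right)^{2}\right) + \left(-2 + 28224\right)} = \frac{1}{\left(5 + \left(- \frac{6}{7}\right)^{2}\right) + 28222} = \frac{1}{\left(5 + \frac{36}{49}\right) + 28222} = \frac{1}{\frac{281}{49} + 28222} = \frac{1}{\frac{1383159}{49}} = \frac{49}{1383159}$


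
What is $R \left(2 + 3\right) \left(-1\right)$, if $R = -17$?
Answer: $85$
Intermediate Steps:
$R \left(2 + 3\right) \left(-1\right) = - 17 \left(2 + 3\right) \left(-1\right) = - 17 \cdot 5 \left(-1\right) = \left(-17\right) \left(-5\right) = 85$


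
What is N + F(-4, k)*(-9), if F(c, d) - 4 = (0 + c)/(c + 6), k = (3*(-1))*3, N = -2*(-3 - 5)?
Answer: -2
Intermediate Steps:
N = 16 (N = -2*(-8) = 16)
k = -9 (k = -3*3 = -9)
F(c, d) = 4 + c/(6 + c) (F(c, d) = 4 + (0 + c)/(c + 6) = 4 + c/(6 + c))
N + F(-4, k)*(-9) = 16 + ((24 + 5*(-4))/(6 - 4))*(-9) = 16 + ((24 - 20)/2)*(-9) = 16 + ((1/2)*4)*(-9) = 16 + 2*(-9) = 16 - 18 = -2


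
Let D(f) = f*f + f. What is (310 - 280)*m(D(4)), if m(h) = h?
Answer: 600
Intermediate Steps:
D(f) = f + f² (D(f) = f² + f = f + f²)
(310 - 280)*m(D(4)) = (310 - 280)*(4*(1 + 4)) = 30*(4*5) = 30*20 = 600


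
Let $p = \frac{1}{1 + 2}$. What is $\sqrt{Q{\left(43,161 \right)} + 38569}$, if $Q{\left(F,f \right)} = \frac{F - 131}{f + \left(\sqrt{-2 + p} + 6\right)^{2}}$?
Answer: $\sqrt{\frac{11300585 + 231414 i \sqrt{15}}{293 + 6 i \sqrt{15}}} \approx 196.39 + 9.0 \cdot 10^{-5} i$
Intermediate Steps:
$p = \frac{1}{3} \approx 0.33333$
$Q{\left(F,f \right)} = \frac{-131 + F}{f + \left(6 + \frac{i \sqrt{15}}{3}\right)^{2}}$ ($Q{\left(F,f \right)} = \frac{F - 131}{f + \left(\sqrt{-2 + \frac{1}{3}} + 6\right)^{2}} = \frac{-131 + F}{f + \left(\sqrt{- \frac{5}{3}} + 6\right)^{2}} = \frac{-131 + F}{f + \left(\frac{i \sqrt{15}}{3} + 6\right)^{2}} = \frac{-131 + F}{f + \left(6 + \frac{i \sqrt{15}}{3}\right)^{2}}$)
$\sqrt{Q{\left(43,161 \right)} + 38569} = \sqrt{\frac{9 \left(-131 + 43\right)}{\left(18 + i \sqrt{15}\right)^{2} + 9 \cdot 161} + 38569} = \sqrt{9 \frac{1}{\left(18 + i \sqrt{15}\right)^{2} + 1449} \left(-88\right) + 38569} = \sqrt{9 \frac{1}{1449 + \left(18 + i \sqrt{15}\right)^{2}} \left(-88\right) + 38569} = \sqrt{- \frac{792}{1449 + \left(18 + i \sqrt{15}\right)^{2}} + 38569} = \sqrt{38569 - \frac{792}{1449 + \left(18 + i \sqrt{15}\right)^{2}}}$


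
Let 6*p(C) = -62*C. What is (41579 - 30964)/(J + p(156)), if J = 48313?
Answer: 10615/46701 ≈ 0.22730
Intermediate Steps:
p(C) = -31*C/3 (p(C) = (-62*C)/6 = -31*C/3)
(41579 - 30964)/(J + p(156)) = (41579 - 30964)/(48313 - 31/3*156) = 10615/(48313 - 1612) = 10615/46701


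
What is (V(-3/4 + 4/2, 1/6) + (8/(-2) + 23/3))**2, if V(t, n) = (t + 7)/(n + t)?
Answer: 234256/2601 ≈ 90.064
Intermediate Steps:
V(t, n) = (7 + t)/(n + t)
(V(-3/4 + 4/2, 1/6) + (8/(-2) + 23/3))**2 = ((7 + (-3/4 + 4/2))/(1/6 + (-3/4 + 4/2)) + (8/(-2) + 23/3))**2 = ((7 + (-3*1/4 + 4*(1/2)))/(1/6 + (-3*1/4 + 4*(1/2))) + (8*(-1/2) + 23*(1/3)))**2 = ((7 + (-3/4 + 2))/(1/6 + (-3/4 + 2)) + (-4 + 23/3))**2 = ((7 + 5/4)/(1/6 + 5/4) + 11/3)**2 = ((33/4)/(17/12) + 11/3)**2 = ((12/17)*(33/4) + 11/3)**2 = (99/17 + 11/3)**2 = (484/51)**2 = 234256/2601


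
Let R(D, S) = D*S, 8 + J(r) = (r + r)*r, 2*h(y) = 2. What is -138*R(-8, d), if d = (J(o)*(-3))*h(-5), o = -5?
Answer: -139104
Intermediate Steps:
h(y) = 1 (h(y) = (½)*2 = 1)
J(r) = -8 + 2*r² (J(r) = -8 + (r + r)*r = -8 + (2*r)*r = -8 + 2*r²)
d = -126 (d = ((-8 + 2*(-5)²)*(-3))*1 = ((-8 + 2*25)*(-3))*1 = ((-8 + 50)*(-3))*1 = (42*(-3))*1 = -126*1 = -126)
-138*R(-8, d) = -(-1104)*(-126) = -138*1008 = -139104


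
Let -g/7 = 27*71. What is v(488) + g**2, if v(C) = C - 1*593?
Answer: 180069456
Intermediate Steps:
g = -13419 (g = -189*71 = -7*1917 = -13419)
v(C) = -593 + C (v(C) = C - 593 = -593 + C)
v(488) + g**2 = (-593 + 488) + (-13419)**2 = -105 + 180069561 = 180069456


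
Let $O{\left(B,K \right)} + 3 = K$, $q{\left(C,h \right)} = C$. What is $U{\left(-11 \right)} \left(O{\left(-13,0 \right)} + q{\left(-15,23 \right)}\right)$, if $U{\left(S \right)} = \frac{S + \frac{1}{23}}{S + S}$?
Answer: $- \frac{2268}{253} \approx -8.9644$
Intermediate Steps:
$O{\left(B,K \right)} = -3 + K$
$U{\left(S \right)} = \frac{\frac{1}{23} + S}{2 S}$ ($U{\left(S \right)} = \frac{S + \frac{1}{23}}{2 S} = \left(\frac{1}{23} + S\right) \frac{1}{2 S} = \frac{\frac{1}{23} + S}{2 S}$)
$U{\left(-11 \right)} \left(O{\left(-13,0 \right)} + q{\left(-15,23 \right)}\right) = \frac{1 + 23 \left(-11\right)}{46 \left(-11\right)} \left(\left(-3 + 0\right) - 15\right) = \frac{1}{46} \left(- \frac{1}{11}\right) \left(1 - 253\right) \left(-3 - 15\right) = \frac{1}{46} \left(- \frac{1}{11}\right) \left(-252\right) \left(-18\right) = \frac{126}{253} \left(-18\right) = - \frac{2268}{253}$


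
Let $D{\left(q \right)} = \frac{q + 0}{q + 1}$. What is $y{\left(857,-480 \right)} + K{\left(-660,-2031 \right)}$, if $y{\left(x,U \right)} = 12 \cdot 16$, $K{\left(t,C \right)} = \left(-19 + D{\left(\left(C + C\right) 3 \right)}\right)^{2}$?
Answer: $\frac{76612261441}{148474225} \approx 516.0$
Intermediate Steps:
$D{\left(q \right)} = \frac{q}{1 + q}$
$K{\left(t,C \right)} = \left(-19 + \frac{6 C}{1 + 6 C}\right)^{2}$ ($K{\left(t,C \right)} = \left(-19 + \frac{\left(C + C\right) 3}{1 + \left(C + C\right) 3}\right)^{2} = \left(-19 + \frac{2 C 3}{1 + 2 C 3}\right)^{2} = \left(-19 + \frac{6 C}{1 + 6 C}\right)^{2}$)
$y{\left(x,U \right)} = 192$
$y{\left(857,-480 \right)} + K{\left(-660,-2031 \right)} = 192 + \frac{\left(19 + 108 \left(-2031\right)\right)^{2}}{\left(1 + 6 \left(-2031\right)\right)^{2}} = 192 + \frac{\left(19 - 219348\right)^{2}}{\left(1 - 12186\right)^{2}} = 192 + \frac{\left(-219329\right)^{2}}{148474225} = 192 + \frac{1}{148474225} \cdot 48105210241 = 192 + \frac{48105210241}{148474225} = \frac{76612261441}{148474225}$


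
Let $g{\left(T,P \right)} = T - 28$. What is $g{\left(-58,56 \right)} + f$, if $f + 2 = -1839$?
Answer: $-1927$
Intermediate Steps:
$f = -1841$ ($f = -2 - 1839 = -1841$)
$g{\left(T,P \right)} = -28 + T$
$g{\left(-58,56 \right)} + f = \left(-28 - 58\right) - 1841 = -86 - 1841 = -1927$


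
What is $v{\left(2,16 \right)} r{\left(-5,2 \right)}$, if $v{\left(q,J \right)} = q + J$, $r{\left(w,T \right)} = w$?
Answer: $-90$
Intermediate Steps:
$v{\left(q,J \right)} = J + q$
$v{\left(2,16 \right)} r{\left(-5,2 \right)} = \left(16 + 2\right) \left(-5\right) = 18 \left(-5\right) = -90$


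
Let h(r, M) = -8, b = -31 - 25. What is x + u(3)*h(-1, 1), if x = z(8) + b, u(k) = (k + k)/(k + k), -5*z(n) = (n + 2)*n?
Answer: -80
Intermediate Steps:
z(n) = -n*(2 + n)/5 (z(n) = -(n + 2)*n/5 = -(2 + n)*n/5 = -n*(2 + n)/5)
b = -56
u(k) = 1 (u(k) = (2*k)/((2*k)) = (2*k)*(1/(2*k)) = 1)
x = -72 (x = -1/5*8*(2 + 8) - 56 = -1/5*8*10 - 56 = -16 - 56 = -72)
x + u(3)*h(-1, 1) = -72 + 1*(-8) = -72 - 8 = -80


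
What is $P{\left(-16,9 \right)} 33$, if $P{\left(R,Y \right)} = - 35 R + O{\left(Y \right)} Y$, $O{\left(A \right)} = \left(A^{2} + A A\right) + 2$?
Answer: $67188$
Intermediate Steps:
$O{\left(A \right)} = 2 + 2 A^{2}$ ($O{\left(A \right)} = \left(A^{2} + A^{2}\right) + 2 = 2 A^{2} + 2 = 2 + 2 A^{2}$)
$P{\left(R,Y \right)} = - 35 R + Y \left(2 + 2 Y^{2}\right)$ ($P{\left(R,Y \right)} = - 35 R + \left(2 + 2 Y^{2}\right) Y = - 35 R + Y \left(2 + 2 Y^{2}\right)$)
$P{\left(-16,9 \right)} 33 = \left(\left(-35\right) \left(-16\right) + 2 \cdot 9 \left(1 + 9^{2}\right)\right) 33 = \left(560 + 2 \cdot 9 \left(1 + 81\right)\right) 33 = \left(560 + 2 \cdot 9 \cdot 82\right) 33 = \left(560 + 1476\right) 33 = 2036 \cdot 33 = 67188$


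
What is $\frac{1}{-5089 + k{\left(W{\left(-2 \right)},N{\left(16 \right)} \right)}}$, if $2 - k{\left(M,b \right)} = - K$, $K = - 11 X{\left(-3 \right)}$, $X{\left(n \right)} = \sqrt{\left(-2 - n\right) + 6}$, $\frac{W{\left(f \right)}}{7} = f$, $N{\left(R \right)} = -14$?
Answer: $- \frac{5087}{25876722} + \frac{11 \sqrt{7}}{25876722} \approx -0.00019546$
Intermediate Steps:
$W{\left(f \right)} = 7 f$
$X{\left(n \right)} = \sqrt{4 - n}$
$K = - 11 \sqrt{7}$ ($K = - 11 \sqrt{4 - -3} = - 11 \sqrt{4 + 3} = - 11 \sqrt{7} \approx -29.103$)
$k{\left(M,b \right)} = 2 - 11 \sqrt{7}$ ($k{\left(M,b \right)} = 2 - - \left(-11\right) \sqrt{7} = 2 - 11 \sqrt{7}$)
$\frac{1}{-5089 + k{\left(W{\left(-2 \right)},N{\left(16 \right)} \right)}} = \frac{1}{-5089 + \left(2 - 11 \sqrt{7}\right)} = \frac{1}{-5087 - 11 \sqrt{7}}$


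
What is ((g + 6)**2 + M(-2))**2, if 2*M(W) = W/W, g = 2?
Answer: 16641/4 ≈ 4160.3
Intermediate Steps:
M(W) = 1/2 (M(W) = (W/W)/2 = (1/2)*1 = 1/2)
((g + 6)**2 + M(-2))**2 = ((2 + 6)**2 + 1/2)**2 = (8**2 + 1/2)**2 = (64 + 1/2)**2 = (129/2)**2 = 16641/4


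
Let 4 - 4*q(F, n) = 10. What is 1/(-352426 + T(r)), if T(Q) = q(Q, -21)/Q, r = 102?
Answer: -68/23964969 ≈ -2.8375e-6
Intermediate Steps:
q(F, n) = -3/2 (q(F, n) = 1 - ¼*10 = 1 - 5/2 = -3/2)
T(Q) = -3/(2*Q)
1/(-352426 + T(r)) = 1/(-352426 - 3/2/102) = 1/(-352426 - 3/2*1/102) = 1/(-352426 - 1/68) = 1/(-23964969/68) = -68/23964969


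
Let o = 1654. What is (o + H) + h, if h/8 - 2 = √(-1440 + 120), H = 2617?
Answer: 4287 + 16*I*√330 ≈ 4287.0 + 290.65*I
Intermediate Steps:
h = 16 + 16*I*√330 (h = 16 + 8*√(-1440 + 120) = 16 + 8*√(-1320) = 16 + 8*(2*I*√330) = 16 + 16*I*√330 ≈ 16.0 + 290.65*I)
(o + H) + h = (1654 + 2617) + (16 + 16*I*√330) = 4271 + (16 + 16*I*√330) = 4287 + 16*I*√330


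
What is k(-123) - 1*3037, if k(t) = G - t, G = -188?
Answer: -3102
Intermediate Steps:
k(t) = -188 - t
k(-123) - 1*3037 = (-188 - 1*(-123)) - 1*3037 = (-188 + 123) - 3037 = -65 - 3037 = -3102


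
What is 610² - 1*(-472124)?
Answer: 844224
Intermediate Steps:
610² - 1*(-472124) = 372100 + 472124 = 844224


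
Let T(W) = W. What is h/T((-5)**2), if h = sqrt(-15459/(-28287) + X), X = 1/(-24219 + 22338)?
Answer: 2*sqrt(530072993989)/49266525 ≈ 0.029556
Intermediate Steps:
X = -1/1881 (X = 1/(-1881) = -1/1881 ≈ -0.00053163)
h = 2*sqrt(530072993989)/1970661 (h = sqrt(-15459/(-28287) - 1/1881) = sqrt(-15459*(-1/28287) - 1/1881) = sqrt(5153/9429 - 1/1881) = sqrt(3227788/5911983) = 2*sqrt(530072993989)/1970661 ≈ 0.73890)
h/T((-5)**2) = (2*sqrt(530072993989)/1970661)/((-5)**2) = (2*sqrt(530072993989)/1970661)/25 = (2*sqrt(530072993989)/1970661)*(1/25) = 2*sqrt(530072993989)/49266525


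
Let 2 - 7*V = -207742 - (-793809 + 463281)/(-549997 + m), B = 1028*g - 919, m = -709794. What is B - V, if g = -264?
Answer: -380442711577/1259791 ≈ -3.0199e+5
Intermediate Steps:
B = -272311 (B = 1028*(-264) - 919 = -271392 - 919 = -272311)
V = 37387764576/1259791 (V = 2/7 - (-207742 - (-793809 + 463281)/(-549997 - 709794))/7 = 2/7 - (-207742 - (-330528)/(-1259791))/7 = 2/7 - (-207742 - (-330528)*(-1)/1259791)/7 = 2/7 - (-207742 - 1*330528/1259791)/7 = 2/7 - (-207742 - 330528/1259791)/7 = 2/7 - ⅐*(-261711832450/1259791) = 2/7 + 261711832450/8818537 = 37387764576/1259791 ≈ 29678.)
B - V = -272311 - 1*37387764576/1259791 = -272311 - 37387764576/1259791 = -380442711577/1259791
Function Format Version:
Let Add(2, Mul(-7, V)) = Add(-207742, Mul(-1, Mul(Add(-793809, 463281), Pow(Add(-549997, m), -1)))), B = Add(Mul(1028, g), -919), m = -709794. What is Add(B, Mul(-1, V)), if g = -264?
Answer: Rational(-380442711577, 1259791) ≈ -3.0199e+5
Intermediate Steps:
B = -272311 (B = Add(Mul(1028, -264), -919) = Add(-271392, -919) = -272311)
V = Rational(37387764576, 1259791) (V = Add(Rational(2, 7), Mul(Rational(-1, 7), Add(-207742, Mul(-1, Mul(Add(-793809, 463281), Pow(Add(-549997, -709794), -1)))))) = Add(Rational(2, 7), Mul(Rational(-1, 7), Add(-207742, Mul(-1, Mul(-330528, Pow(-1259791, -1)))))) = Add(Rational(2, 7), Mul(Rational(-1, 7), Add(-207742, Mul(-1, Mul(-330528, Rational(-1, 1259791)))))) = Add(Rational(2, 7), Mul(Rational(-1, 7), Add(-207742, Mul(-1, Rational(330528, 1259791))))) = Add(Rational(2, 7), Mul(Rational(-1, 7), Add(-207742, Rational(-330528, 1259791)))) = Add(Rational(2, 7), Mul(Rational(-1, 7), Rational(-261711832450, 1259791))) = Add(Rational(2, 7), Rational(261711832450, 8818537)) = Rational(37387764576, 1259791) ≈ 29678.)
Add(B, Mul(-1, V)) = Add(-272311, Mul(-1, Rational(37387764576, 1259791))) = Add(-272311, Rational(-37387764576, 1259791)) = Rational(-380442711577, 1259791)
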